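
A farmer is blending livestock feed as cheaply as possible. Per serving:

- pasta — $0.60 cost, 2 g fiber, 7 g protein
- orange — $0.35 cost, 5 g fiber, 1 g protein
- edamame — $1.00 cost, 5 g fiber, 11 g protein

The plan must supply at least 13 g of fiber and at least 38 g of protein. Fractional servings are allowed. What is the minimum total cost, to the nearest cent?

An LP optimum is at a vertex; with two nutrient constraints at most two foods are used. Check each candidate.
pasta only: max(13/2, 38/7) = 6.5 servings → $3.90.
orange only: max(13/5, 38/1) = 38 servings → $13.30.
edamame only: max(13/5, 38/11) = 3.455 servings → $3.45.
pasta + orange with both tight: 5.364 servings and 0.4545 servings → $3.38.
pasta + edamame with both tight: 3.615 servings and 1.154 servings → $3.32.
orange + edamame: the both-tight solution has a negative serving — not a feasible corner.
So the least-cost plan costs $3.32.

$3.32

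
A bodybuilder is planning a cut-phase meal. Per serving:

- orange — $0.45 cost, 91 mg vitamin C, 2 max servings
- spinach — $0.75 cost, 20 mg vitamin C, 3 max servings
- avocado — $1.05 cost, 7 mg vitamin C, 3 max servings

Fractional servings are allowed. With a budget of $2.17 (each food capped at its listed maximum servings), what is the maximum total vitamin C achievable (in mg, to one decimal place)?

215.9 mg

Vitamin C per dollar: orange 202.2, spinach 26.67, avocado 6.667.
Take 2 servings of orange: spends $0.90, +182.0 mg vitamin C (running total 182.0 mg).
Take 1.693 servings of spinach: spends $1.27, +33.9 mg vitamin C (running total 215.9 mg).
Filling greedily by vitamin C-per-dollar is optimal for one linear limit, giving 215.9 mg.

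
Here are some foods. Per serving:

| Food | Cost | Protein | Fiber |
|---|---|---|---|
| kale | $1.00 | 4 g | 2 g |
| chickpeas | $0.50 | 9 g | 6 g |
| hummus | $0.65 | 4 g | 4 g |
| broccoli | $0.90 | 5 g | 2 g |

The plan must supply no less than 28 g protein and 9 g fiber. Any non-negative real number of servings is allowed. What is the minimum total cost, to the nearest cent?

Two binding constraints pin down two serving amounts, so the optimal mix uses at most two foods. The candidates are each food alone (scaled to the tighter of protein/fiber) and each pair with both constraints tight.
kale only: max(28/4, 9/2) = 7 servings → $7.00.
chickpeas only: max(28/9, 9/6) = 3.111 servings → $1.56.
hummus only: max(28/4, 9/4) = 7 servings → $4.55.
broccoli only: max(28/5, 9/2) = 5.6 servings → $5.04.
kale + chickpeas: intersection lies outside the first quadrant.
kale + hummus with both targets exact would need a negative amount; discard.
kale + broccoli: intersection lies outside the first quadrant.
chickpeas + hummus: the both-tight solution has a negative serving — not a feasible corner.
chickpeas + broccoli: intersection lies outside the first quadrant.
hummus + broccoli: intersection lies outside the first quadrant.
The minimum over all feasible corners is $1.56.

$1.56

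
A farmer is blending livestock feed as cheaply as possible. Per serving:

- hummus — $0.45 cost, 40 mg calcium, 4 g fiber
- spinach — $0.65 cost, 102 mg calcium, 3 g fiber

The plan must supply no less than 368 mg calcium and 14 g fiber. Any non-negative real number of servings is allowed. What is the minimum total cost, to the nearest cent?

$2.56

The cheapest plan sits at a corner of the feasible region — with two constraints it uses at most two foods.
hummus only: max(368/40, 14/4) = 9.2 servings → $4.14.
spinach only: max(368/102, 14/3) = 4.667 servings → $3.03.
hummus + spinach with both tight: 1.125 servings and 3.167 servings → $2.56.
The minimum over all feasible corners is $2.56.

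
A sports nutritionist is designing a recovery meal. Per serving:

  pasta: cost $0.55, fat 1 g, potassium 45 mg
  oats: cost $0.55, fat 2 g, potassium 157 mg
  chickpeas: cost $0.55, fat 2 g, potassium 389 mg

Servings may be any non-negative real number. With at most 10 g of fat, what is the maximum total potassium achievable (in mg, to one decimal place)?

1945.0 mg

Potassium per g fat: chickpeas 194.5, oats 78.5, pasta 45.
With no serving limits, spend the whole fat allowance on chickpeas: 10 g / 2 g × 389 mg = 1945.0 mg.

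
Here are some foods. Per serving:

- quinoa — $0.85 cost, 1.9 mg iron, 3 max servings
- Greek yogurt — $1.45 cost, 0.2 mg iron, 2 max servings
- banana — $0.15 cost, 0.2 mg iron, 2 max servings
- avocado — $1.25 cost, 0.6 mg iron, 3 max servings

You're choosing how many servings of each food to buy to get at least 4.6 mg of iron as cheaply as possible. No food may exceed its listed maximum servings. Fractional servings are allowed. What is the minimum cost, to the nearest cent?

Cost per mg of iron: quinoa $0.4474, banana $0.7500, avocado $2.0833, Greek yogurt $7.2500.
Take 2.421 servings of quinoa: +4.6 mg iron for $2.06 (total $2.06, still need 0.0 mg).
Greedy by cheapest-per-mg is optimal for a single linear constraint, so the minimum cost is $2.06.

$2.06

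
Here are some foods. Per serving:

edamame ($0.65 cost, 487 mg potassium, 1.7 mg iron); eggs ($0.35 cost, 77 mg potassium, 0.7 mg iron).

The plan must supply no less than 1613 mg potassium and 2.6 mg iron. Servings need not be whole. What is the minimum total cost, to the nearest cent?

$2.15

Minimising a linear cost over {potassium ≥ 1613, iron ≥ 2.6, servings ≥ 0} — the optimum is at a vertex, using one or two foods.
edamame only: max(1613/487, 2.6/1.7) = 3.312 servings → $2.15.
eggs only: max(1613/77, 2.6/0.7) = 20.95 servings → $7.33.
edamame + eggs with both targets exact would need a negative amount; discard.
Cheapest feasible corner: $2.15.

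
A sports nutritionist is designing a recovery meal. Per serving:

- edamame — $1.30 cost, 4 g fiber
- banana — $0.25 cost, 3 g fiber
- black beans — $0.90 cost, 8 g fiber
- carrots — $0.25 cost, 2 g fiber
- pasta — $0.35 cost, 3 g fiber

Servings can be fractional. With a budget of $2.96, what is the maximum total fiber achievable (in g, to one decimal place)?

Fiber per dollar: banana 12, black beans 8.889, pasta 8.571, carrots 8, edamame 3.077.
With no serving limits, spend the whole cost allowance on banana: $2.96 / $0.25 × 3 g = 35.5 g.

35.5 g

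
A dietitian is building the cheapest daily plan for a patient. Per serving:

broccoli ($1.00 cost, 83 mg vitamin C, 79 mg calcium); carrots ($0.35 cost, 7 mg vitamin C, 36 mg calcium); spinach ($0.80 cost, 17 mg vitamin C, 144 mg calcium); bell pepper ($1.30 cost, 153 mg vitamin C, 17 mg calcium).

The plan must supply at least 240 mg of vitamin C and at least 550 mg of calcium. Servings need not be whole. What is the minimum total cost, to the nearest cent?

$4.39

This is a tiny linear program; its minimum lies at a vertex of the feasible set. List the vertices and price them.
broccoli only: max(240/83, 550/79) = 6.962 servings → $6.96.
carrots only: max(240/7, 550/36) = 34.29 servings → $12.00.
spinach only: max(240/17, 550/144) = 14.12 servings → $11.29.
bell pepper only: max(240/153, 550/17) = 32.35 servings → $42.06.
broccoli + carrots with both tight: 1.967 servings and 10.96 servings → $5.80.
broccoli + spinach with both tight: 2.376 servings and 2.516 servings → $4.39.
broccoli + bell pepper: intersection lies outside the first quadrant.
carrots + spinach with both targets exact would need a negative amount; discard.
carrots + bell pepper with both tight: 14.86 servings and 0.8888 servings → $6.36.
spinach + bell pepper with both tight: 3.683 servings and 1.159 servings → $4.45.
The minimum over all feasible corners is $4.39.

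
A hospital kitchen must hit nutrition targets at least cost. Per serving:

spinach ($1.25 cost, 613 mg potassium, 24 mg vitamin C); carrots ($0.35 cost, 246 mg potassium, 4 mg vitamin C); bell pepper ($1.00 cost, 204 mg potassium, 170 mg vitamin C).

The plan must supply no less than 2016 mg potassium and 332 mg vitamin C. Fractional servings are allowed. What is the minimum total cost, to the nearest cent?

$4.14

At the optimum either one food covers both requirements or two foods hit both targets exactly; no other combination can be cheaper.
spinach only: max(2016/613, 332/24) = 13.83 servings → $17.29.
carrots only: max(2016/246, 332/4) = 83 servings → $29.05.
bell pepper only: max(2016/204, 332/170) = 9.882 servings → $9.88.
spinach + carrots: the both-tight solution has a negative serving — not a feasible corner.
spinach + bell pepper with both tight: 2.769 servings and 1.562 servings → $5.02.
carrots + bell pepper with both tight: 6.706 servings and 1.795 servings → $4.14.
The minimum over all feasible corners is $4.14.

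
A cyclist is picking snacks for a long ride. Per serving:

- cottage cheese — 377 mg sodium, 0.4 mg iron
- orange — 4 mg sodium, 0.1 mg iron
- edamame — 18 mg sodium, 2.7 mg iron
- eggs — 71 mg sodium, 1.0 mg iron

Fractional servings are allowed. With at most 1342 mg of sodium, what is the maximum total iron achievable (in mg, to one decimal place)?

201.3 mg

Iron per mg sodium: edamame 0.15, orange 0.025, eggs 0.01408, cottage cheese 0.001061.
With no serving limits, spend the whole sodium allowance on edamame: 1342 mg / 18 mg × 2.7 mg = 201.3 mg.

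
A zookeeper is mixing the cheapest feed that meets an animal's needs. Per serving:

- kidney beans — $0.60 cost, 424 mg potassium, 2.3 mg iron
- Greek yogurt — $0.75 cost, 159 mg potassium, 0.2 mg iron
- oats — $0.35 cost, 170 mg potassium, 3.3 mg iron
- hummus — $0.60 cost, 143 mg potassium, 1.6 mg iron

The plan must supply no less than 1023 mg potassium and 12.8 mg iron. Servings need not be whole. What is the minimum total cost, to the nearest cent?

$1.78

For a min-cost LP with two ≥-constraints, a basic feasible solution has at most two positive variables.
kidney beans only: max(1023/424, 12.8/2.3) = 5.565 servings → $3.34.
Greek yogurt only: max(1023/159, 12.8/0.2) = 64 servings → $48.00.
oats only: max(1023/170, 12.8/3.3) = 6.018 servings → $2.11.
hummus only: max(1023/143, 12.8/1.6) = 8 servings → $4.80.
kidney beans + Greek yogurt with both targets exact would need a negative amount; discard.
kidney beans + oats with both tight: 1.19 servings and 3.049 servings → $1.78.
kidney beans + hummus: the both-tight solution has a negative serving — not a feasible corner.
Greek yogurt + oats with both tight: 2.445 servings and 3.731 servings → $3.14.
Greek yogurt + hummus with both targets exact would need a negative amount; discard.
oats + hummus with both tight: 0.9685 servings and 6.003 servings → $3.94.
So the least-cost plan costs $1.78.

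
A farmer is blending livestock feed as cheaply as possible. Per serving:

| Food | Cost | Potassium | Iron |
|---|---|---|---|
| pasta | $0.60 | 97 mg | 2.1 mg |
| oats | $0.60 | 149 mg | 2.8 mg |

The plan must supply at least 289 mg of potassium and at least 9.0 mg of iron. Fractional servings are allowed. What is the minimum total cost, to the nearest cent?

$1.93

pasta only: max(289/97, 9.0/2.1) = 4.286 servings → $2.57.
oats only: max(289/149, 9.0/2.8) = 3.214 servings → $1.93.
pasta + oats with both targets exact would need a negative amount; discard.
So the least-cost plan costs $1.93.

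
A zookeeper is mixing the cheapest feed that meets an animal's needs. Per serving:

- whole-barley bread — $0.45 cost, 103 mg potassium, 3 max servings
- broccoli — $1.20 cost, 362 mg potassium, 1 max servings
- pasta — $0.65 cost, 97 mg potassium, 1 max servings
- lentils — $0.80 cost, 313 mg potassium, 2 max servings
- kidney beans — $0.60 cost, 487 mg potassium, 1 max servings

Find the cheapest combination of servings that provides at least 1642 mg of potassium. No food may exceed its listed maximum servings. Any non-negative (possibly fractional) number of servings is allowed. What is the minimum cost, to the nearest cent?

$4.13

Cost per mg of potassium: kidney beans $0.0012, lentils $0.0026, broccoli $0.0033, whole-barley bread $0.0044, pasta $0.0067.
Take 1 serving of kidney beans: +487.0 mg potassium for $0.60 (total $0.60, still need 1155.0 mg).
Take 2 servings of lentils: +626.0 mg potassium for $1.60 (total $2.20, still need 529.0 mg).
Take 1 serving of broccoli: +362.0 mg potassium for $1.20 (total $3.40, still need 167.0 mg).
Take 1.621 servings of whole-barley bread: +167.0 mg potassium for $0.73 (total $4.13, still need 0.0 mg).
Greedy by cheapest-per-mg is optimal for a single linear constraint, so the minimum cost is $4.13.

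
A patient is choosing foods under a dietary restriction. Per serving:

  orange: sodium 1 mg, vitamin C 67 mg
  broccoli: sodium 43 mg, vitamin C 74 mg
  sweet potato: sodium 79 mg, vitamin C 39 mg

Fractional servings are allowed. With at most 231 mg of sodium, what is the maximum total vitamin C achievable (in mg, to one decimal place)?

Vitamin C per mg sodium: orange 67, broccoli 1.721, sweet potato 0.4937.
With no serving limits, spend the whole sodium allowance on orange: 231 mg / 1 mg × 67 mg = 15477.0 mg.

15477.0 mg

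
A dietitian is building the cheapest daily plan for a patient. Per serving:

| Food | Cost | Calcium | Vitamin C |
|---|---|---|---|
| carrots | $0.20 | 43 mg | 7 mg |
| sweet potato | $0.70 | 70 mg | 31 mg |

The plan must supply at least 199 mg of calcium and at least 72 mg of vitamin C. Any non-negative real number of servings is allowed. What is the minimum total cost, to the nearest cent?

$1.68

This is a tiny linear program; its minimum lies at a vertex of the feasible set. List the vertices and price them.
carrots only: max(199/43, 72/7) = 10.29 servings → $2.06.
sweet potato only: max(199/70, 72/31) = 2.843 servings → $1.99.
carrots + sweet potato with both tight: 1.339 servings and 2.02 servings → $1.68.
Cheapest feasible corner: $1.68.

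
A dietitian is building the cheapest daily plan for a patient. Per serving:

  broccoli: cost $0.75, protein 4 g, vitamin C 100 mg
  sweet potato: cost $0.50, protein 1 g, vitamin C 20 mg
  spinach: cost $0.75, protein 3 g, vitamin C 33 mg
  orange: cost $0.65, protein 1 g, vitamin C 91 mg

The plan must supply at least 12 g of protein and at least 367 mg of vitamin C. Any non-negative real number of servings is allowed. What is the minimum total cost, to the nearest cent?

$2.72

Two binding constraints pin down two serving amounts, so the optimal mix uses at most two foods. The candidates are each food alone (scaled to the tighter of protein/vitamin C) and each pair with both constraints tight.
broccoli only: max(12/4, 367/100) = 3.67 servings → $2.75.
sweet potato only: max(12/1, 367/20) = 18.35 servings → $9.18.
spinach only: max(12/3, 367/33) = 11.12 servings → $8.34.
orange only: max(12/1, 367/91) = 12 servings → $7.80.
broccoli + sweet potato: the both-tight solution has a negative serving — not a feasible corner.
broccoli + spinach: the both-tight solution has a negative serving — not a feasible corner.
broccoli + orange with both tight: 2.746 servings and 1.015 servings → $2.72.
sweet potato + spinach: intersection lies outside the first quadrant.
sweet potato + orange with both tight: 10.21 servings and 1.789 servings → $6.27.
spinach + orange with both tight: 3.021 servings and 2.938 servings → $4.17.
The minimum over all feasible corners is $2.72.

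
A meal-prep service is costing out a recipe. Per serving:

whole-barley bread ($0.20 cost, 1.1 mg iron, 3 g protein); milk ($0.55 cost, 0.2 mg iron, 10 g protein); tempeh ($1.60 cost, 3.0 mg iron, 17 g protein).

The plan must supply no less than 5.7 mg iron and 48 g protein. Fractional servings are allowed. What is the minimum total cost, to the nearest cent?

$2.80

Compare the cost at each extreme point of the feasible region.
whole-barley bread only: max(5.7/1.1, 48/3) = 16 servings → $3.20.
milk only: max(5.7/0.2, 48/10) = 28.5 servings → $15.68.
tempeh only: max(5.7/3.0, 48/17) = 2.824 servings → $4.52.
whole-barley bread + milk with both tight: 4.558 servings and 3.433 servings → $2.80.
whole-barley bread + tempeh with both targets exact would need a negative amount; discard.
milk + tempeh with both tight: 1.771 servings and 1.782 servings → $3.83.
Cheapest feasible corner: $2.80.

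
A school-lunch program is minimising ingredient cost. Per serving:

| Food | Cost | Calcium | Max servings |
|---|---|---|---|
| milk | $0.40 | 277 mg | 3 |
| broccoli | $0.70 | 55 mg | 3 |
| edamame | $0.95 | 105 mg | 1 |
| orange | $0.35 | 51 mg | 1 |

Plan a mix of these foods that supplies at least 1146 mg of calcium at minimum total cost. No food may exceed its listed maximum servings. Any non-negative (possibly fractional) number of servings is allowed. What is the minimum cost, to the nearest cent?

$4.52

Cost per mg of calcium: milk $0.0014, orange $0.0069, edamame $0.0090, broccoli $0.0127.
Take 3 servings of milk: +831.0 mg calcium for $1.20 (total $1.20, still need 315.0 mg).
Take 1 serving of orange: +51.0 mg calcium for $0.35 (total $1.55, still need 264.0 mg).
Take 1 serving of edamame: +105.0 mg calcium for $0.95 (total $2.50, still need 159.0 mg).
Take 2.891 servings of broccoli: +159.0 mg calcium for $2.02 (total $4.52, still need 0.0 mg).
Filling from the cheapest source first is optimal under one linear minimum: $4.52.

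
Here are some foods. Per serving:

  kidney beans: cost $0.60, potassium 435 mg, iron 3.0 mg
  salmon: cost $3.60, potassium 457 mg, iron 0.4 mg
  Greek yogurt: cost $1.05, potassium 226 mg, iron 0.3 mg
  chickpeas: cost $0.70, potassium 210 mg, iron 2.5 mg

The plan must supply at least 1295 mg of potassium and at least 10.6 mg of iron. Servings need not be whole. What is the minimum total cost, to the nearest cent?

$2.12

Compare the cost at each extreme point of the feasible region.
kidney beans only: max(1295/435, 10.6/3.0) = 3.533 servings → $2.12.
salmon only: max(1295/457, 10.6/0.4) = 26.5 servings → $95.40.
Greek yogurt only: max(1295/226, 10.6/0.3) = 35.33 servings → $37.10.
chickpeas only: max(1295/210, 10.6/2.5) = 6.167 servings → $4.32.
kidney beans + salmon with both targets exact would need a negative amount; discard.
kidney beans + Greek yogurt: intersection lies outside the first quadrant.
kidney beans + chickpeas with both tight: 2.211 servings and 1.587 servings → $2.44.
salmon + Greek yogurt with both targets exact would need a negative amount; discard.
salmon + chickpeas with both tight: 0.9556 servings and 4.087 servings → $6.30.
Greek yogurt + chickpeas with both tight: 2.015 servings and 3.998 servings → $4.91.
The minimum over all feasible corners is $2.12.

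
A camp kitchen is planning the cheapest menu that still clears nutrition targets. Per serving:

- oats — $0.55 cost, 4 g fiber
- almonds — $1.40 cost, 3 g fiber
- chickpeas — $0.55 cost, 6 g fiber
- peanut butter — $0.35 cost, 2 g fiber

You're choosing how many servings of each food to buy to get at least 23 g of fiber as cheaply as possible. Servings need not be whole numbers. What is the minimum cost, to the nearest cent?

$2.11

Cost per g of fiber: chickpeas $0.0917, oats $0.1375, peanut butter $0.1750, almonds $0.4667.
With no serving limits, use only chickpeas: 23 g / 6 g = 3.833 servings × $0.55 = $2.11.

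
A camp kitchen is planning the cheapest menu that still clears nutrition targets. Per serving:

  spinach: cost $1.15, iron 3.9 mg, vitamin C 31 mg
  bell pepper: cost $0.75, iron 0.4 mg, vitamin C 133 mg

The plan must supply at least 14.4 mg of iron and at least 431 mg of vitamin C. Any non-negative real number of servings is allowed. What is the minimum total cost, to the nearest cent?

$5.79

The cheapest plan sits at a corner of the feasible region — with two constraints it uses at most two foods.
spinach only: max(14.4/3.9, 431/31) = 13.9 servings → $15.99.
bell pepper only: max(14.4/0.4, 431/133) = 36 servings → $27.00.
spinach + bell pepper with both tight: 3.442 servings and 2.438 servings → $5.79.
Cheapest feasible corner: $5.79.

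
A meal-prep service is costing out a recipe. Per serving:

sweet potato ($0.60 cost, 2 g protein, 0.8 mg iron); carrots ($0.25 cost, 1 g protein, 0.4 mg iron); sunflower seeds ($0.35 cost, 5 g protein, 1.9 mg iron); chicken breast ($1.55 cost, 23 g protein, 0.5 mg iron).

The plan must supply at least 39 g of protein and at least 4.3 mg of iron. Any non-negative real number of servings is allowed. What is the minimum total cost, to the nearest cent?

At the optimum either one food covers both requirements or two foods hit both targets exactly; no other combination can be cheaper.
sweet potato only: max(39/2, 4.3/0.8) = 19.5 servings → $11.70.
carrots only: max(39/1, 4.3/0.4) = 39 servings → $9.75.
sunflower seeds only: max(39/5, 4.3/1.9) = 7.8 servings → $2.73.
chicken breast only: max(39/23, 4.3/0.5) = 8.6 servings → $13.33.
sweet potato + carrots (both tight): parallel constraints — no distinct corner.
sweet potato + sunflower seeds: intersection lies outside the first quadrant.
sweet potato + chicken breast with both tight: 4.563 servings and 1.299 servings → $4.75.
carrots + sunflower seeds: intersection lies outside the first quadrant.
carrots + chicken breast with both tight: 9.126 servings and 1.299 servings → $4.29.
sunflower seeds + chicken breast with both tight: 1.927 servings and 1.277 servings → $2.65.
Cheapest feasible corner: $2.65.

$2.65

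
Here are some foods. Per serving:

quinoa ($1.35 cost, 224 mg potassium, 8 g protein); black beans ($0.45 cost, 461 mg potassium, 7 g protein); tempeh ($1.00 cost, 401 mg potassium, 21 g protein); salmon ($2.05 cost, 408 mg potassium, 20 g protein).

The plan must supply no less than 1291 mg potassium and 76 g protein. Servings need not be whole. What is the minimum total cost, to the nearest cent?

quinoa only: max(1291/224, 76/8) = 9.5 servings → $12.82.
black beans only: max(1291/461, 76/7) = 10.86 servings → $4.89.
tempeh only: max(1291/401, 76/21) = 3.619 servings → $3.62.
salmon only: max(1291/408, 76/20) = 3.8 servings → $7.79.
quinoa + black beans: the both-tight solution has a negative serving — not a feasible corner.
quinoa + tempeh with both targets exact would need a negative amount; discard.
quinoa + salmon with both targets exact would need a negative amount; discard.
black beans + tempeh: intersection lies outside the first quadrant.
black beans + salmon with both targets exact would need a negative amount; discard.
tempeh + salmon: intersection lies outside the first quadrant.
Cheapest feasible corner: $3.62.

$3.62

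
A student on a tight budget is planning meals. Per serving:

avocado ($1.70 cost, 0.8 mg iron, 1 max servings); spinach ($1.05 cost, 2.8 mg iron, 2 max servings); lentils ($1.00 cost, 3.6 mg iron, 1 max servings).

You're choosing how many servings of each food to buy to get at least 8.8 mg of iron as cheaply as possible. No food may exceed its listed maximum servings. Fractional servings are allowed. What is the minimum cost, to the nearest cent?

Cost per mg of iron: lentils $0.2778, spinach $0.3750, avocado $2.1250.
Take 1 serving of lentils: +3.6 mg iron for $1.00 (total $1.00, still need 5.2 mg).
Take 1.857 servings of spinach: +5.2 mg iron for $1.95 (total $2.95, still need 0.0 mg).
Filling from the cheapest source first is optimal under one linear minimum: $2.95.

$2.95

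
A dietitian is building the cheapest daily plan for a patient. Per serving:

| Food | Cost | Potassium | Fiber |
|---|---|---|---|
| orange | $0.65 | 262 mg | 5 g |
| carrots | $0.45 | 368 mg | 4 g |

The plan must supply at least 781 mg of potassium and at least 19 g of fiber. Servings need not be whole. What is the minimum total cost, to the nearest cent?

The cheapest plan sits at a corner of the feasible region — with two constraints it uses at most two foods.
orange only: max(781/262, 19/5) = 3.8 servings → $2.47.
carrots only: max(781/368, 19/4) = 4.75 servings → $2.14.
orange + carrots: the both-tight solution has a negative serving — not a feasible corner.
Cheapest feasible corner: $2.14.

$2.14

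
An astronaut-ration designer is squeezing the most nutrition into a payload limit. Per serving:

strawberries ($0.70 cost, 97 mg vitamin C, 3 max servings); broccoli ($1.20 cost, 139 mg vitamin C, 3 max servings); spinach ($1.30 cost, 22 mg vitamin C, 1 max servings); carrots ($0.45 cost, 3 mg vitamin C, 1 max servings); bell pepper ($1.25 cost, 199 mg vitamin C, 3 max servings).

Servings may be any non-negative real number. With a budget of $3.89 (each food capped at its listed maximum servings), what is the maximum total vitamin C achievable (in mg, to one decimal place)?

Vitamin C per dollar: bell pepper 159.2, strawberries 138.6, broccoli 115.8, spinach 16.92, carrots 6.667.
Take 3 servings of bell pepper: spends $3.75, +597.0 mg vitamin C (running total 597.0 mg).
Take 0.2 servings of strawberries: spends $0.14, +19.4 mg vitamin C (running total 616.4 mg).
Filling greedily by vitamin C-per-dollar is optimal for one linear limit, giving 616.4 mg.

616.4 mg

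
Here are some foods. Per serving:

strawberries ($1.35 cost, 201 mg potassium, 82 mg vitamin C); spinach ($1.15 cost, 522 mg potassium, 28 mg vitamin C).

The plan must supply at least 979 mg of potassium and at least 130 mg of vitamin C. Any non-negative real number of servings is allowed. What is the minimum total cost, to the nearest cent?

Two binding constraints pin down two serving amounts, so the optimal mix uses at most two foods. The candidates are each food alone (scaled to the tighter of potassium/vitamin C) and each pair with both constraints tight.
strawberries only: max(979/201, 130/82) = 4.871 servings → $6.58.
spinach only: max(979/522, 130/28) = 4.643 servings → $5.34.
strawberries + spinach with both tight: 1.088 servings and 1.457 servings → $3.14.
The minimum over all feasible corners is $3.14.

$3.14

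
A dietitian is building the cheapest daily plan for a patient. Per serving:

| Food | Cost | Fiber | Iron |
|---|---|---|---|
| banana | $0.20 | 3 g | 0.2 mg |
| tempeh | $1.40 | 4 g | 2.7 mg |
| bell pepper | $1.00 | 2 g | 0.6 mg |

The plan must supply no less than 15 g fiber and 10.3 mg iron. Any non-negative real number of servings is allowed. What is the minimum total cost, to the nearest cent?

$5.34

The cheapest plan sits at a corner of the feasible region — with two constraints it uses at most two foods.
banana only: max(15/3, 10.3/0.2) = 51.5 servings → $10.30.
tempeh only: max(15/4, 10.3/2.7) = 3.815 servings → $5.34.
bell pepper only: max(15/2, 10.3/0.6) = 17.17 servings → $17.17.
banana + tempeh: the both-tight solution has a negative serving — not a feasible corner.
banana + bell pepper: intersection lies outside the first quadrant.
tempeh + bell pepper with both targets exact would need a negative amount; discard.
Cheapest feasible corner: $5.34.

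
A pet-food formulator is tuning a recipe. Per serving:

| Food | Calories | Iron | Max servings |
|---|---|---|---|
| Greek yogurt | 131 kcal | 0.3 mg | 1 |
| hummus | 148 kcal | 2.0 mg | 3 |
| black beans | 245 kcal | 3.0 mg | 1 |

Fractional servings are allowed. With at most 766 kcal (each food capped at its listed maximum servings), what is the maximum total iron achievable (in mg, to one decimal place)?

Iron per kcal: hummus 0.01351, black beans 0.01224, Greek yogurt 0.00229.
Take 3 servings of hummus: uses 444 kcal, +6.0 mg iron (running total 6.0 mg).
Take 1 serving of black beans: uses 245 kcal, +3.0 mg iron (running total 9.0 mg).
Take 0.5878 servings of Greek yogurt: uses 77 kcal, +0.2 mg iron (running total 9.2 mg).
Filling greedily by iron-per-kcal is optimal for one linear limit, giving 9.2 mg.

9.2 mg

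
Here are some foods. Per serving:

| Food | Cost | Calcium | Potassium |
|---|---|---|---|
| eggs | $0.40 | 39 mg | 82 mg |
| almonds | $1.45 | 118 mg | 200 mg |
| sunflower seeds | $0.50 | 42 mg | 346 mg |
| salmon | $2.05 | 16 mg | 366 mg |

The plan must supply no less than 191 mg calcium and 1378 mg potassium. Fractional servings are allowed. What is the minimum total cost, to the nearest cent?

The cheapest plan sits at a corner of the feasible region — with two constraints it uses at most two foods.
eggs only: max(191/39, 1378/82) = 16.8 servings → $6.72.
almonds only: max(191/118, 1378/200) = 6.89 servings → $9.99.
sunflower seeds only: max(191/42, 1378/346) = 4.548 servings → $2.27.
salmon only: max(191/16, 1378/366) = 11.94 servings → $24.47.
eggs + almonds: the both-tight solution has a negative serving — not a feasible corner.
eggs + sunflower seeds with both tight: 0.8169 servings and 3.789 servings → $2.22.
eggs + salmon with both tight: 3.692 servings and 2.938 servings → $7.50.
almonds + sunflower seeds with both tight: 0.2532 servings and 3.836 servings → $2.29.
almonds + salmon with both tight: 1.197 servings and 3.111 servings → $8.11.
sunflower seeds + salmon: intersection lies outside the first quadrant.
Cheapest feasible corner: $2.22.

$2.22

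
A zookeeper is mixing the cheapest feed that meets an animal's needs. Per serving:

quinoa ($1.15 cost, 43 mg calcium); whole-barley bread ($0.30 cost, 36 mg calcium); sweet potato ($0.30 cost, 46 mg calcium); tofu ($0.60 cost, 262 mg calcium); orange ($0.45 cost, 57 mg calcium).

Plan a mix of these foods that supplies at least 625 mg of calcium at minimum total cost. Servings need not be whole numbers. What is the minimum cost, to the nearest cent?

$1.43

Cost per mg of calcium: tofu $0.0023, sweet potato $0.0065, orange $0.0079, whole-barley bread $0.0083, quinoa $0.0267.
With no serving limits, use only tofu: 625 mg / 262 mg = 2.385 servings × $0.60 = $1.43.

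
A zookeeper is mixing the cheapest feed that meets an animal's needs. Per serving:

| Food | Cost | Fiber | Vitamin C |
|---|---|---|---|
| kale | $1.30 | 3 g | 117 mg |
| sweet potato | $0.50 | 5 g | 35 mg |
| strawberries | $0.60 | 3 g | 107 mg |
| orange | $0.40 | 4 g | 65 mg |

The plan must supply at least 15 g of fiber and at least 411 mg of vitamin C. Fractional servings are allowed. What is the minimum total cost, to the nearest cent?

kale only: max(15/3, 411/117) = 5 servings → $6.50.
sweet potato only: max(15/5, 411/35) = 11.74 servings → $5.87.
strawberries only: max(15/3, 411/107) = 5 servings → $3.00.
orange only: max(15/4, 411/65) = 6.323 servings → $2.53.
kale + sweet potato with both tight: 3.188 servings and 1.087 servings → $4.69.
kale + strawberries with both targets exact would need a negative amount; discard.
kale + orange with both tight: 2.451 servings and 1.912 servings → $3.95.
sweet potato + strawberries with both tight: 0.8651 servings and 3.558 servings → $2.57.
sweet potato + orange: intersection lies outside the first quadrant.
strawberries + orange with both tight: 2.871 servings and 1.597 servings → $2.36.
Cheapest feasible corner: $2.36.

$2.36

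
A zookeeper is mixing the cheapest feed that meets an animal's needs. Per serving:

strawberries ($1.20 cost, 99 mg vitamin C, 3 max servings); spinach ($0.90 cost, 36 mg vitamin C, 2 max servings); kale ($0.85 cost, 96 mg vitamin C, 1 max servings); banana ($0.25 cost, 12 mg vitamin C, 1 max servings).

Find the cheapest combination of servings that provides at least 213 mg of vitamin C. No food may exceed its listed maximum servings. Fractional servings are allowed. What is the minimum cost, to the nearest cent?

Cost per mg of vitamin C: kale $0.0089, strawberries $0.0121, banana $0.0208, spinach $0.0250.
Take 1 serving of kale: +96.0 mg vitamin C for $0.85 (total $0.85, still need 117.0 mg).
Take 1.182 servings of strawberries: +117.0 mg vitamin C for $1.42 (total $2.27, still need 0.0 mg).
Filling from the cheapest source first is optimal under one linear minimum: $2.27.

$2.27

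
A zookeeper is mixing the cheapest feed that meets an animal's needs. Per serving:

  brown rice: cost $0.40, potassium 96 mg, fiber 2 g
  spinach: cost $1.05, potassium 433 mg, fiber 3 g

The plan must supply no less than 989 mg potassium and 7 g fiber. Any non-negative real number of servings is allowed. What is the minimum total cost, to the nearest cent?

$2.42

A basic optimal solution has at most two foods positive. Try each food alone and each pair with both targets met exactly.
brown rice only: max(989/96, 7/2) = 10.3 servings → $4.12.
spinach only: max(989/433, 7/3) = 2.333 servings → $2.45.
brown rice + spinach with both tight: 0.1107 servings and 2.26 servings → $2.42.
The minimum over all feasible corners is $2.42.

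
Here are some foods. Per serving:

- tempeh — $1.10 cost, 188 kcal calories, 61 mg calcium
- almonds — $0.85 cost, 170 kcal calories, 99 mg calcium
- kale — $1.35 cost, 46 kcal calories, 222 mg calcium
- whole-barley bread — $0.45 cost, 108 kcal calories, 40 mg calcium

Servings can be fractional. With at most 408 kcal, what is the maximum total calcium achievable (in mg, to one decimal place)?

Calcium per kcal: kale 4.826, almonds 0.5824, whole-barley bread 0.3704, tempeh 0.3245.
With no serving limits, spend the whole calories allowance on kale: 408 kcal / 46 kcal × 222 mg = 1969.0 mg.

1969.0 mg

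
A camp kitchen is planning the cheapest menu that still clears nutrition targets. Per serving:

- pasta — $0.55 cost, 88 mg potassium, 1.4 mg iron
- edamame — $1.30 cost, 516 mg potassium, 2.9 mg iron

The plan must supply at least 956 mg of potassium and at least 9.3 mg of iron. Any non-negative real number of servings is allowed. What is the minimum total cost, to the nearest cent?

An LP optimum is at a vertex; with two nutrient constraints at most two foods are used. Check each candidate.
pasta only: max(956/88, 9.3/1.4) = 10.86 servings → $5.97.
edamame only: max(956/516, 9.3/2.9) = 3.207 servings → $4.17.
pasta + edamame with both tight: 4.337 servings and 1.113 servings → $3.83.
So the least-cost plan costs $3.83.

$3.83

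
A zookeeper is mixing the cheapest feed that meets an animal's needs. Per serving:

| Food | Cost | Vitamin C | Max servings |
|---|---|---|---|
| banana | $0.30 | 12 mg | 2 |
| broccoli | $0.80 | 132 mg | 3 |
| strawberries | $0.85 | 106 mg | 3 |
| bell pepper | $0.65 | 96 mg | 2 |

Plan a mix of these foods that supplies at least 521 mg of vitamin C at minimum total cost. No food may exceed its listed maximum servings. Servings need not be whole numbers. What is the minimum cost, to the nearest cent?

Cost per mg of vitamin C: broccoli $0.0061, bell pepper $0.0068, strawberries $0.0080, banana $0.0250.
Take 3 servings of broccoli: +396.0 mg vitamin C for $2.40 (total $2.40, still need 125.0 mg).
Take 1.302 servings of bell pepper: +125.0 mg vitamin C for $0.85 (total $3.25, still need 0.0 mg).
Filling from the cheapest source first is optimal under one linear minimum: $3.25.

$3.25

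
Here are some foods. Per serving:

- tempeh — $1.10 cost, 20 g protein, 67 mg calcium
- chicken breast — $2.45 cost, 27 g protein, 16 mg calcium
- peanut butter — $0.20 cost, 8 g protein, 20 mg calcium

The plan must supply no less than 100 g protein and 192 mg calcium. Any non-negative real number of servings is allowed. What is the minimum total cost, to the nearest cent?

$2.50

Two binding constraints pin down two serving amounts, so the optimal mix uses at most two foods. The candidates are each food alone (scaled to the tighter of protein/calcium) and each pair with both constraints tight.
tempeh only: max(100/20, 192/67) = 5 servings → $5.50.
chicken breast only: max(100/27, 192/16) = 12 servings → $29.40.
peanut butter only: max(100/8, 192/20) = 12.5 servings → $2.50.
tempeh + chicken breast with both tight: 2.407 servings and 1.921 servings → $7.35.
tempeh + peanut butter: intersection lies outside the first quadrant.
chicken breast + peanut butter with both tight: 1.126 servings and 8.699 servings → $4.50.
The minimum over all feasible corners is $2.50.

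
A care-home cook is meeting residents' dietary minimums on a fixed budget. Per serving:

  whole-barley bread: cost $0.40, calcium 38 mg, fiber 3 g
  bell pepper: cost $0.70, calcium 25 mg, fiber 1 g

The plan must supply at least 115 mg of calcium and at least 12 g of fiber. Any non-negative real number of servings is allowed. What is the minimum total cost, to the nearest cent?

$1.60

An LP optimum is at a vertex; with two nutrient constraints at most two foods are used. Check each candidate.
whole-barley bread only: max(115/38, 12/3) = 4 servings → $1.60.
bell pepper only: max(115/25, 12/1) = 12 servings → $8.40.
whole-barley bread + bell pepper: the both-tight solution has a negative serving — not a feasible corner.
Cheapest feasible corner: $1.60.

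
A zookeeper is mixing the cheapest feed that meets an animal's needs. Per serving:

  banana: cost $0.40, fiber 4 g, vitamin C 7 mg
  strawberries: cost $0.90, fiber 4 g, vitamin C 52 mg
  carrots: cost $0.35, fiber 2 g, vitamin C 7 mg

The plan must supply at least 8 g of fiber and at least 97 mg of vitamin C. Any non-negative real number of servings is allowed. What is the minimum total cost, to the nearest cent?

$1.72

For a min-cost LP with two ≥-constraints, a basic feasible solution has at most two positive variables.
banana only: max(8/4, 97/7) = 13.86 servings → $5.54.
strawberries only: max(8/4, 97/52) = 2 servings → $1.80.
carrots only: max(8/2, 97/7) = 13.86 servings → $4.85.
banana + strawberries with both tight: 0.1556 servings and 1.844 servings → $1.72.
banana + carrots: the both-tight solution has a negative serving — not a feasible corner.
strawberries + carrots with both tight: 1.816 servings and 0.3684 servings → $1.76.
Cheapest feasible corner: $1.72.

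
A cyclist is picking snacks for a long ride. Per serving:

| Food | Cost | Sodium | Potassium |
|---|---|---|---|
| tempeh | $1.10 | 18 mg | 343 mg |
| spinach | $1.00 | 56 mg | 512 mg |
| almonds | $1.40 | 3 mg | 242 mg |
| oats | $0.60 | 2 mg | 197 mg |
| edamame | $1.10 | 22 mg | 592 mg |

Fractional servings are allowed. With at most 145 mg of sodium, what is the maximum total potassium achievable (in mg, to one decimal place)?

14282.5 mg

Potassium per mg sodium: oats 98.5, almonds 80.67, edamame 26.91, tempeh 19.06, spinach 9.143.
With no serving limits, spend the whole sodium allowance on oats: 145 mg / 2 mg × 197 mg = 14282.5 mg.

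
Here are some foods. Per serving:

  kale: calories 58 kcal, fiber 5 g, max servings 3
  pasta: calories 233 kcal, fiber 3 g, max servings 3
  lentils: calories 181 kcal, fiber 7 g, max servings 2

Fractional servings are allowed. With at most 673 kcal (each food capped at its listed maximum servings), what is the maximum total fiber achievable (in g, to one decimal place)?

30.8 g

Fiber per kcal: kale 0.08621, lentils 0.03867, pasta 0.01288.
Take 3 servings of kale: uses 174 kcal, +15.0 g fiber (running total 15.0 g).
Take 2 servings of lentils: uses 362 kcal, +14.0 g fiber (running total 29.0 g).
Take 0.588 servings of pasta: uses 137 kcal, +1.8 g fiber (running total 30.8 g).
Greedy by best ratio exhausts the calories allowance optimally: 30.8 g.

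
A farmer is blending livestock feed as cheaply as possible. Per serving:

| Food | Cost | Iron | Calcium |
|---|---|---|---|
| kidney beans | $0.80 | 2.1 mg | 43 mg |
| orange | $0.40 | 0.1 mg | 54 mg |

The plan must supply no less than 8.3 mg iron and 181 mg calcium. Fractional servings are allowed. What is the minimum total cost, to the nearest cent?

$3.24

A basic optimal solution has at most two foods positive. Try each food alone and each pair with both targets met exactly.
kidney beans only: max(8.3/2.1, 181/43) = 4.209 servings → $3.37.
orange only: max(8.3/0.1, 181/54) = 83 servings → $33.20.
kidney beans + orange with both tight: 3.942 servings and 0.2126 servings → $3.24.
So the least-cost plan costs $3.24.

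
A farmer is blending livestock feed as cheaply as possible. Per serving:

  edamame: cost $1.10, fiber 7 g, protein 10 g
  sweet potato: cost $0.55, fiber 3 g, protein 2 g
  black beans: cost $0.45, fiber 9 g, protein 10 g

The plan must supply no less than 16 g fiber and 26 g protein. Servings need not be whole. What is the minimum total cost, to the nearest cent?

The cheapest plan sits at a corner of the feasible region — with two constraints it uses at most two foods.
edamame only: max(16/7, 26/10) = 2.6 servings → $2.86.
sweet potato only: max(16/3, 26/2) = 13 servings → $7.15.
black beans only: max(16/9, 26/10) = 2.6 servings → $1.17.
edamame + sweet potato: the both-tight solution has a negative serving — not a feasible corner.
edamame + black beans: intersection lies outside the first quadrant.
sweet potato + black beans with both targets exact would need a negative amount; discard.
Cheapest feasible corner: $1.17.

$1.17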